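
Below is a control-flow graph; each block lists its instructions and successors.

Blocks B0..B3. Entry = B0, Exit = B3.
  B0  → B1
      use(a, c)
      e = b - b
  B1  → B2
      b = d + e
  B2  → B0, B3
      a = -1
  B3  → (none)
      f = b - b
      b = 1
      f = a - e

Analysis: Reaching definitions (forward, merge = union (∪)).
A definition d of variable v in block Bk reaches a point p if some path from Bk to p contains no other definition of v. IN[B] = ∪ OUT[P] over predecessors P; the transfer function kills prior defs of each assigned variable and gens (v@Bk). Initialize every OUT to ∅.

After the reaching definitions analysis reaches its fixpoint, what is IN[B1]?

Fixpoint table:
  B0:  IN={a@B2, b@B1, e@B0}  OUT={a@B2, b@B1, e@B0}
  B1:  IN={a@B2, b@B1, e@B0}  OUT={a@B2, b@B1, e@B0}
  B2:  IN={a@B2, b@B1, e@B0}  OUT={a@B2, b@B1, e@B0}
  B3:  IN={a@B2, b@B1, e@B0}  OUT={a@B2, b@B3, e@B0, f@B3}

Merge at B1: IN[B1] = OUT[B0] = {a@B2, b@B1, e@B0}

Answer: {a@B2, b@B1, e@B0}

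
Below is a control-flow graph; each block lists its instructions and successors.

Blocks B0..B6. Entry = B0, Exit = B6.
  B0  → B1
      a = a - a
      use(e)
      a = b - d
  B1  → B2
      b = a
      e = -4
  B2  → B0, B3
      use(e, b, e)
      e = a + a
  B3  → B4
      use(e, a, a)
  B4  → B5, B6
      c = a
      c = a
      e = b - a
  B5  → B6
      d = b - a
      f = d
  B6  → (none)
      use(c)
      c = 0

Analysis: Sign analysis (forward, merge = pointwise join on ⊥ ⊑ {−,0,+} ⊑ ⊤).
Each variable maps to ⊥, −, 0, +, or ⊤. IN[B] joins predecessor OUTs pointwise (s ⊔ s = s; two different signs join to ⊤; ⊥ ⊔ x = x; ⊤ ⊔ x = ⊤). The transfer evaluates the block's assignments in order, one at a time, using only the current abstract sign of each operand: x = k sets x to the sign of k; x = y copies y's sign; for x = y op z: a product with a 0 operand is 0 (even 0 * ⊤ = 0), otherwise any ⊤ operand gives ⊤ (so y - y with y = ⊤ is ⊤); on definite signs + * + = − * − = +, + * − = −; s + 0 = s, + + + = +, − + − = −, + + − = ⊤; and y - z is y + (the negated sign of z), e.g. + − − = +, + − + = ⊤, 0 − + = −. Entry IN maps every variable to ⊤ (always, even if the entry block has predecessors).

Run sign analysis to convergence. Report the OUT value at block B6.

Per-block solution:
  B0: | IN=(all ⊤) | OUT=(all ⊤)
  B1: | IN=(all ⊤) | OUT={e:-; rest ⊤}
  B2: | IN={e:-; rest ⊤} | OUT=(all ⊤)
  B3: | IN=(all ⊤) | OUT=(all ⊤)
  B4: | IN=(all ⊤) | OUT=(all ⊤)
  B5: | IN=(all ⊤) | OUT=(all ⊤)
  B6: | IN=(all ⊤) | OUT={c:0; rest ⊤}

Merge at B6: IN[B6] = OUT[B4] ⊔ OUT[B5] = {a: ⊤, b: ⊤, c: ⊤, d: ⊤, e: ⊤, f: ⊤}
Applying B6's transfer function to that IN value gives OUT[B6] (row B6 above).

Answer: {a: ⊤, b: ⊤, c: 0, d: ⊤, e: ⊤, f: ⊤}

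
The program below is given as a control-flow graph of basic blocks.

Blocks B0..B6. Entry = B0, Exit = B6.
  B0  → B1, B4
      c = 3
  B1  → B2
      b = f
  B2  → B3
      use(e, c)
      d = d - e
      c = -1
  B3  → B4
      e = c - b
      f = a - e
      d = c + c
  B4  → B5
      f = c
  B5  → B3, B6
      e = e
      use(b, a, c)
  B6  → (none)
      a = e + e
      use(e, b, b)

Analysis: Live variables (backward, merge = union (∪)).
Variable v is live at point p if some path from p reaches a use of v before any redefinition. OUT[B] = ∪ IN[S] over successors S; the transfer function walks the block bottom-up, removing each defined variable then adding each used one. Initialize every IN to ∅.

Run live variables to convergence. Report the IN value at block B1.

Answer: {a, c, d, e, f}

Trace:
Per-block solution:
  B0: | IN={a, b, d, e, f} | OUT={a, b, c, d, e, f}
  B1: | IN={a, c, d, e, f} | OUT={a, b, c, d, e}
  B2: | IN={a, b, c, d, e} | OUT={a, b, c}
  B3: | IN={a, b, c} | OUT={a, b, c, e}
  B4: | IN={a, b, c, e} | OUT={a, b, c, e}
  B5: | IN={a, b, c, e} | OUT={a, b, c, e}
  B6: | IN={b, e} | OUT={}

Merge at B1: OUT[B1] = IN[B2] = {a, b, c, d, e}
Applying B1's transfer function to that OUT value gives IN[B1] (row B1 above).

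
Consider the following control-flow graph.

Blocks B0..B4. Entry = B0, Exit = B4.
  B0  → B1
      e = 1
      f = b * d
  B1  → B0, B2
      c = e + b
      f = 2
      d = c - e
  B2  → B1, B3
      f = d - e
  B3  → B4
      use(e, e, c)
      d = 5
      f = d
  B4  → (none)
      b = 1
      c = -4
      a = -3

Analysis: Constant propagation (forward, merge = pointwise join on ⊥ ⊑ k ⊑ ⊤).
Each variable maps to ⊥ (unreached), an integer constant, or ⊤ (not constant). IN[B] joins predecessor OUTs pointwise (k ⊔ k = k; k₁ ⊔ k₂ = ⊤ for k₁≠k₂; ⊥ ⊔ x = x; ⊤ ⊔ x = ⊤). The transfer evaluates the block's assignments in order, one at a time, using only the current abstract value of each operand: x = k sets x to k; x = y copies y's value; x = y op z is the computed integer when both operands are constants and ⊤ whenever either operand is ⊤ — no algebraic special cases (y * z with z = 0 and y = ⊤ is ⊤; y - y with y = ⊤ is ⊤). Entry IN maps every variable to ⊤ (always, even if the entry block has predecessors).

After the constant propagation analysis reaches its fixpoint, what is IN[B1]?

Answer: {a: ⊤, b: ⊤, c: ⊤, d: ⊤, e: 1, f: ⊤}

Derivation:
Per-block solution:
  B0:  IN=(all ⊤)  OUT={e:1; rest ⊤}
  B1:  IN={e:1; rest ⊤}  OUT={e:1, f:2; rest ⊤}
  B2:  IN={e:1, f:2; rest ⊤}  OUT={e:1; rest ⊤}
  B3:  IN={e:1; rest ⊤}  OUT={d:5, e:1, f:5; rest ⊤}
  B4:  IN={d:5, e:1, f:5; rest ⊤}  OUT={a:-3, b:1, c:-4, d:5, e:1, f:5; rest ⊤}

Merge at B1: IN[B1] = OUT[B0] ⊔ OUT[B2] = {a: ⊤, b: ⊤, c: ⊤, d: ⊤, e: 1, f: ⊤}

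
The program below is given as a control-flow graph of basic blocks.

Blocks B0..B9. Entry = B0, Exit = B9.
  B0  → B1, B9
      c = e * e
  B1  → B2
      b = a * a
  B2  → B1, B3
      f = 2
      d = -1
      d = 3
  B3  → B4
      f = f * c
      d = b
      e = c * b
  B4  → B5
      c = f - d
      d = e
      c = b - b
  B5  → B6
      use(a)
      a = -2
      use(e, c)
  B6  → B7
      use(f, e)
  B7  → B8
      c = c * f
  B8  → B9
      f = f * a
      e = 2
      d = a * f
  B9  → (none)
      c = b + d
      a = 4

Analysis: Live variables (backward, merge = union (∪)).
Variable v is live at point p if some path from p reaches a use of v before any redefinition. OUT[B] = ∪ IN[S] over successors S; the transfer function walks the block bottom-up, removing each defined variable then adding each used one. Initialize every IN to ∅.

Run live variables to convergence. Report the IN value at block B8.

Answer: {a, b, f}

Derivation:
Converged values:
  B0:  IN={a, b, d, e}  OUT={a, b, c, d}
  B1:  IN={a, c}  OUT={a, b, c}
  B2:  IN={a, b, c}  OUT={a, b, c, f}
  B3:  IN={a, b, c, f}  OUT={a, b, d, e, f}
  B4:  IN={a, b, d, e, f}  OUT={a, b, c, e, f}
  B5:  IN={a, b, c, e, f}  OUT={a, b, c, e, f}
  B6:  IN={a, b, c, e, f}  OUT={a, b, c, f}
  B7:  IN={a, b, c, f}  OUT={a, b, f}
  B8:  IN={a, b, f}  OUT={b, d}
  B9:  IN={b, d}  OUT={}

Merge at B8: OUT[B8] = IN[B9] = {b, d}
Applying B8's transfer function to that OUT value gives IN[B8] (row B8 above).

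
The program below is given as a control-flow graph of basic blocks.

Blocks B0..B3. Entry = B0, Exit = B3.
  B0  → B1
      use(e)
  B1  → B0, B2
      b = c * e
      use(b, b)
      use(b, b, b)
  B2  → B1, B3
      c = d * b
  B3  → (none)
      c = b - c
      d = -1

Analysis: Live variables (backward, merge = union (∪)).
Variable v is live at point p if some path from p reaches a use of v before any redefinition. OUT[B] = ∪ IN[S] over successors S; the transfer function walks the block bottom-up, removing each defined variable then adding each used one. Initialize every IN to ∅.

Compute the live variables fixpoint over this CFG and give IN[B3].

Converged values:
  B0: | IN={c, d, e} | OUT={c, d, e}
  B1: | IN={c, d, e} | OUT={b, c, d, e}
  B2: | IN={b, d, e} | OUT={b, c, d, e}
  B3: | IN={b, c} | OUT={}

B3 is the boundary node: OUT[B3] = {}
Applying B3's transfer function to that OUT value gives IN[B3] (row B3 above).

Answer: {b, c}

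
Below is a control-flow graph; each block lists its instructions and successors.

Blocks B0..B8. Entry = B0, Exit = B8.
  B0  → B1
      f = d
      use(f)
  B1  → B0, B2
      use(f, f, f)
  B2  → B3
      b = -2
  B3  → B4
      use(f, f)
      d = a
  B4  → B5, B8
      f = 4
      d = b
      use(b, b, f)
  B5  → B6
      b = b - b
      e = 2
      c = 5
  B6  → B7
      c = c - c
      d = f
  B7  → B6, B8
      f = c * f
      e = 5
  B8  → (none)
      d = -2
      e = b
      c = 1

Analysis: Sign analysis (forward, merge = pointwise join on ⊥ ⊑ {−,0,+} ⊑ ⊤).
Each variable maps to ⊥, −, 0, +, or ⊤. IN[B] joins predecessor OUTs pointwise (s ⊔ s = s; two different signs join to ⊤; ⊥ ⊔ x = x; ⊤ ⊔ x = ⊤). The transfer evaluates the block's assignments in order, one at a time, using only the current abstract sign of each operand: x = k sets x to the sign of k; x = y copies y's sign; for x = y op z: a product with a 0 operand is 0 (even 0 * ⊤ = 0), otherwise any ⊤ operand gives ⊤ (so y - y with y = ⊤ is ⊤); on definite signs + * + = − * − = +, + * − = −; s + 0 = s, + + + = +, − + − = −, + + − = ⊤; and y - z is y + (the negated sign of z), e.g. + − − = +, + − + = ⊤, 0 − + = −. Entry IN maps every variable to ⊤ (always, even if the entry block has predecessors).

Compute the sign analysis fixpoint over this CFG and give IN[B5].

Fixpoint table:
  B0:  IN=(all ⊤)  OUT=(all ⊤)
  B1:  IN=(all ⊤)  OUT=(all ⊤)
  B2:  IN=(all ⊤)  OUT={b:-; rest ⊤}
  B3:  IN={b:-; rest ⊤}  OUT={b:-; rest ⊤}
  B4:  IN={b:-; rest ⊤}  OUT={b:-, d:-, f:+; rest ⊤}
  B5:  IN={b:-, d:-, f:+; rest ⊤}  OUT={c:+, d:-, e:+, f:+; rest ⊤}
  B6:  IN={e:+; rest ⊤}  OUT={e:+; rest ⊤}
  B7:  IN={e:+; rest ⊤}  OUT={e:+; rest ⊤}
  B8:  IN=(all ⊤)  OUT={c:+, d:-; rest ⊤}

Merge at B5: IN[B5] = OUT[B4] = {a: ⊤, b: -, c: ⊤, d: -, e: ⊤, f: +}

Answer: {a: ⊤, b: -, c: ⊤, d: -, e: ⊤, f: +}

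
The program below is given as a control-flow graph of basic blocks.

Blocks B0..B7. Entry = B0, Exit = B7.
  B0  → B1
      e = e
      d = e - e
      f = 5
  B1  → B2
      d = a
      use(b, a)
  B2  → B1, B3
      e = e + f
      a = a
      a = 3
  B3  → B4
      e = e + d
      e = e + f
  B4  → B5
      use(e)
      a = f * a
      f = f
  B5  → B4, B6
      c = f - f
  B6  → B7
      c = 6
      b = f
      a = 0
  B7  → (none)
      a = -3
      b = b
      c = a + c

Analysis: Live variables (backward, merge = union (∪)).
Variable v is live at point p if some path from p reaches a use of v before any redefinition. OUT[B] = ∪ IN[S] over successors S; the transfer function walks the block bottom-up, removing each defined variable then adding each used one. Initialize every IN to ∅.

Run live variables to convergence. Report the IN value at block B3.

Converged values:
  B0:   IN={a, b, e}   OUT={a, b, e, f}
  B1:   IN={a, b, e, f}   OUT={a, b, d, e, f}
  B2:   IN={a, b, d, e, f}   OUT={a, b, d, e, f}
  B3:   IN={a, d, e, f}   OUT={a, e, f}
  B4:   IN={a, e, f}   OUT={a, e, f}
  B5:   IN={a, e, f}   OUT={a, e, f}
  B6:   IN={f}   OUT={b, c}
  B7:   IN={b, c}   OUT={}

Merge at B3: OUT[B3] = IN[B4] = {a, e, f}
Applying B3's transfer function to that OUT value gives IN[B3] (row B3 above).

Answer: {a, d, e, f}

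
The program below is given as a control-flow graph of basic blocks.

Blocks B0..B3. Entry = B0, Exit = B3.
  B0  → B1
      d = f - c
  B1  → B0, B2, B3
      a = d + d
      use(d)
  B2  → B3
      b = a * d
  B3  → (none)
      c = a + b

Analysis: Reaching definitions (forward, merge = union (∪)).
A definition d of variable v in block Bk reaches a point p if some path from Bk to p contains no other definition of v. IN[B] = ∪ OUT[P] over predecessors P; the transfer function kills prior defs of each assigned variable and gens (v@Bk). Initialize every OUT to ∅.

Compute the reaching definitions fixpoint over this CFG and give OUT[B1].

Fixpoint table:
  B0:   IN={a@B1, d@B0}   OUT={a@B1, d@B0}
  B1:   IN={a@B1, d@B0}   OUT={a@B1, d@B0}
  B2:   IN={a@B1, d@B0}   OUT={a@B1, b@B2, d@B0}
  B3:   IN={a@B1, b@B2, d@B0}   OUT={a@B1, b@B2, c@B3, d@B0}

Merge at B1: IN[B1] = OUT[B0] = {a@B1, d@B0}
Applying B1's transfer function to that IN value gives OUT[B1] (row B1 above).

Answer: {a@B1, d@B0}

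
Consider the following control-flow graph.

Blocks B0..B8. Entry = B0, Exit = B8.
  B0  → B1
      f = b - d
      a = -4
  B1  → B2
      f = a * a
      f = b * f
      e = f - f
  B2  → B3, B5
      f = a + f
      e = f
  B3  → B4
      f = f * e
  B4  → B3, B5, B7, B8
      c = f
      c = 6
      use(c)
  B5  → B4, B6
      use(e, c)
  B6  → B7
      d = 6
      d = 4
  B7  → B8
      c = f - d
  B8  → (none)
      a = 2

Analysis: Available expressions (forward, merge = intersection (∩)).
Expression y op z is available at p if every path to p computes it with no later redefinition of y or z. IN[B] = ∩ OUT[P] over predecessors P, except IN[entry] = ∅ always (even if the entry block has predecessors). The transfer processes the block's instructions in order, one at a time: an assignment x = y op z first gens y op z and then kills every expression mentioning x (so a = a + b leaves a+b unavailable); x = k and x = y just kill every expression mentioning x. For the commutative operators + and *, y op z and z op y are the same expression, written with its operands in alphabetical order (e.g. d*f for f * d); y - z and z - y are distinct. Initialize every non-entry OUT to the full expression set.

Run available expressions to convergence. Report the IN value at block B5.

Answer: {a*a, b-d}

Derivation:
Fixpoint table:
  B0:  IN={}  OUT={b-d}
  B1:  IN={b-d}  OUT={a*a, b-d, f-f}
  B2:  IN={a*a, b-d, f-f}  OUT={a*a, b-d}
  B3:  IN={a*a, b-d}  OUT={a*a, b-d}
  B4:  IN={a*a, b-d}  OUT={a*a, b-d}
  B5:  IN={a*a, b-d}  OUT={a*a, b-d}
  B6:  IN={a*a, b-d}  OUT={a*a}
  B7:  IN={a*a}  OUT={a*a, f-d}
  B8:  IN={a*a}  OUT={}

Merge at B5: IN[B5] = OUT[B2] ∩ OUT[B4] = {a*a, b-d}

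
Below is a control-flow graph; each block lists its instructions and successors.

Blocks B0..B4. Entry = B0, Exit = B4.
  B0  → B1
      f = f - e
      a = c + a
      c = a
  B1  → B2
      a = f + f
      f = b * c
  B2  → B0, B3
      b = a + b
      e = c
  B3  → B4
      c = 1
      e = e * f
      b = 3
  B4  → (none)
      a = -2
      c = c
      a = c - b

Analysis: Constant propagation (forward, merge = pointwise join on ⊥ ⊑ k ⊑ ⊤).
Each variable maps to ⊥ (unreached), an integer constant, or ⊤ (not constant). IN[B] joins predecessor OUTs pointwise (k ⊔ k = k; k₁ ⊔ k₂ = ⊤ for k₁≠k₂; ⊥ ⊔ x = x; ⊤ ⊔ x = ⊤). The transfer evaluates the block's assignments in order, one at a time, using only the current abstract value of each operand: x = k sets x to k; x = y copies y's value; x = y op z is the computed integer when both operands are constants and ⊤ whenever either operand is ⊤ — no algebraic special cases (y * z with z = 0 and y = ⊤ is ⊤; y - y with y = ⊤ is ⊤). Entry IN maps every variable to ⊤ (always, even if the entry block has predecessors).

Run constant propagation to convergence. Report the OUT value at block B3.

Answer: {a: ⊤, b: 3, c: 1, d: ⊤, e: ⊤, f: ⊤}

Derivation:
Fixpoint table:
  B0:  IN=(all ⊤)  OUT=(all ⊤)
  B1:  IN=(all ⊤)  OUT=(all ⊤)
  B2:  IN=(all ⊤)  OUT=(all ⊤)
  B3:  IN=(all ⊤)  OUT={b:3, c:1; rest ⊤}
  B4:  IN={b:3, c:1; rest ⊤}  OUT={a:-2, b:3, c:1; rest ⊤}

Merge at B3: IN[B3] = OUT[B2] = {a: ⊤, b: ⊤, c: ⊤, d: ⊤, e: ⊤, f: ⊤}
Applying B3's transfer function to that IN value gives OUT[B3] (row B3 above).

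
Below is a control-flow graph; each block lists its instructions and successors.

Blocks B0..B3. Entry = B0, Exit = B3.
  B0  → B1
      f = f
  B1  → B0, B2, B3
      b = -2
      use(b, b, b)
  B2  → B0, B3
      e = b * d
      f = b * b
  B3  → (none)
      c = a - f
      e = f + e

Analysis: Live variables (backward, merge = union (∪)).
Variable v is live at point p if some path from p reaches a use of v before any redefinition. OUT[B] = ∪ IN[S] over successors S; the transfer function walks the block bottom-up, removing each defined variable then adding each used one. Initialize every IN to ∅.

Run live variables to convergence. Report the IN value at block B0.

Converged values:
  B0:  IN={a, d, e, f}  OUT={a, d, e, f}
  B1:  IN={a, d, e, f}  OUT={a, b, d, e, f}
  B2:  IN={a, b, d}  OUT={a, d, e, f}
  B3:  IN={a, e, f}  OUT={}

Merge at B0: OUT[B0] = IN[B1] = {a, d, e, f}
Applying B0's transfer function to that OUT value gives IN[B0] (row B0 above).

Answer: {a, d, e, f}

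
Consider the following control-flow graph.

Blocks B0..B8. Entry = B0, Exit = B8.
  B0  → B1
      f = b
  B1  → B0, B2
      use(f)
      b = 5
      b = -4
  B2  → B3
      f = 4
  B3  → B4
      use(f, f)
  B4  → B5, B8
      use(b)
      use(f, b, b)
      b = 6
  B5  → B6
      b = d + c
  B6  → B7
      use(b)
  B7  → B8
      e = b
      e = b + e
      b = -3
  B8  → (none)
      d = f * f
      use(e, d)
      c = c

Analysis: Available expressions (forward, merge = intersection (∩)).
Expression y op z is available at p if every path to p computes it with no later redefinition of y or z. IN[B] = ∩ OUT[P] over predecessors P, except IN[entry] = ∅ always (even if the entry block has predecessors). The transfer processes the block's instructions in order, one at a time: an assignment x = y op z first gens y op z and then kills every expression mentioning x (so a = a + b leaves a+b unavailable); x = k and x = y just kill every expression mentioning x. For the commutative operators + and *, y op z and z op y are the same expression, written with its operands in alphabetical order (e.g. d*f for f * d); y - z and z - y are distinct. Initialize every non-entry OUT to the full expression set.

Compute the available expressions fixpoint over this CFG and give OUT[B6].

Answer: {c+d}

Working:
Converged values:
  B0: | IN={} | OUT={}
  B1: | IN={} | OUT={}
  B2: | IN={} | OUT={}
  B3: | IN={} | OUT={}
  B4: | IN={} | OUT={}
  B5: | IN={} | OUT={c+d}
  B6: | IN={c+d} | OUT={c+d}
  B7: | IN={c+d} | OUT={c+d}
  B8: | IN={} | OUT={f*f}

Merge at B6: IN[B6] = OUT[B5] = {c+d}
Applying B6's transfer function to that IN value gives OUT[B6] (row B6 above).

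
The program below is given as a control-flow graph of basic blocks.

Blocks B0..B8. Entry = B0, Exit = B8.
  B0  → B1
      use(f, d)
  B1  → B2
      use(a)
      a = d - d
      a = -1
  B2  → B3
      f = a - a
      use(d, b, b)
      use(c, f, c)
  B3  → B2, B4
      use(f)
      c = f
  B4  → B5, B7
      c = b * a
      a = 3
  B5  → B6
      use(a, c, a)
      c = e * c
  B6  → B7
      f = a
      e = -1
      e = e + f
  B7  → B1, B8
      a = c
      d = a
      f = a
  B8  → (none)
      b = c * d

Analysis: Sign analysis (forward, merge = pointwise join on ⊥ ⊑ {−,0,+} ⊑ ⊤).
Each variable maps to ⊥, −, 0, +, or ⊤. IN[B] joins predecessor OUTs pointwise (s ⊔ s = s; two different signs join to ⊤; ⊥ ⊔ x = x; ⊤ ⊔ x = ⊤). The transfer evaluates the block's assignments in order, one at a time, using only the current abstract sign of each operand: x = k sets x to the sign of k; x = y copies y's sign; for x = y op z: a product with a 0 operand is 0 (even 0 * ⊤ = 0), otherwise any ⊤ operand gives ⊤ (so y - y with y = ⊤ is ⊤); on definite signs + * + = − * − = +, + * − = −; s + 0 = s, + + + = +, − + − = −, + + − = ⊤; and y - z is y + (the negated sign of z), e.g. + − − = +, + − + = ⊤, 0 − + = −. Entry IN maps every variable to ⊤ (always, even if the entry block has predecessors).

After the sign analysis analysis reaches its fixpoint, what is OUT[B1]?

Answer: {a: -, b: ⊤, c: ⊤, d: ⊤, e: ⊤, f: ⊤}

Working:
Per-block solution:
  B0:   IN=(all ⊤)   OUT=(all ⊤)
  B1:   IN=(all ⊤)   OUT={a:-; rest ⊤}
  B2:   IN={a:-; rest ⊤}   OUT={a:-; rest ⊤}
  B3:   IN={a:-; rest ⊤}   OUT={a:-; rest ⊤}
  B4:   IN={a:-; rest ⊤}   OUT={a:+; rest ⊤}
  B5:   IN={a:+; rest ⊤}   OUT={a:+; rest ⊤}
  B6:   IN={a:+; rest ⊤}   OUT={a:+, f:+; rest ⊤}
  B7:   IN={a:+; rest ⊤}   OUT=(all ⊤)
  B8:   IN=(all ⊤)   OUT=(all ⊤)

Merge at B1: IN[B1] = OUT[B0] ⊔ OUT[B7] = {a: ⊤, b: ⊤, c: ⊤, d: ⊤, e: ⊤, f: ⊤}
Applying B1's transfer function to that IN value gives OUT[B1] (row B1 above).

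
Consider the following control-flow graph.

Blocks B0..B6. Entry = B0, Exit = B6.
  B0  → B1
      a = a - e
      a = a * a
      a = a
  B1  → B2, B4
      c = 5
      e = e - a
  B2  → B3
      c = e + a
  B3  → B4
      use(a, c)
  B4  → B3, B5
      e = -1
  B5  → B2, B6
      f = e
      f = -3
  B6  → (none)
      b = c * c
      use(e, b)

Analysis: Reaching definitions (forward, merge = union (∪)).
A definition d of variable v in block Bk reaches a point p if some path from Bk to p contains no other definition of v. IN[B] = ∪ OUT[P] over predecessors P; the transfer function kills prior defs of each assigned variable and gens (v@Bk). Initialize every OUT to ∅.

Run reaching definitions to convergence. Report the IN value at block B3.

Answer: {a@B0, c@B1, c@B2, e@B1, e@B4, f@B5}

Trace:
Fixpoint table:
  B0:  IN={}  OUT={a@B0}
  B1:  IN={a@B0}  OUT={a@B0, c@B1, e@B1}
  B2:  IN={a@B0, c@B1, c@B2, e@B1, e@B4, f@B5}  OUT={a@B0, c@B2, e@B1, e@B4, f@B5}
  B3:  IN={a@B0, c@B1, c@B2, e@B1, e@B4, f@B5}  OUT={a@B0, c@B1, c@B2, e@B1, e@B4, f@B5}
  B4:  IN={a@B0, c@B1, c@B2, e@B1, e@B4, f@B5}  OUT={a@B0, c@B1, c@B2, e@B4, f@B5}
  B5:  IN={a@B0, c@B1, c@B2, e@B4, f@B5}  OUT={a@B0, c@B1, c@B2, e@B4, f@B5}
  B6:  IN={a@B0, c@B1, c@B2, e@B4, f@B5}  OUT={a@B0, b@B6, c@B1, c@B2, e@B4, f@B5}

Merge at B3: IN[B3] = OUT[B2] ⊔ OUT[B4] = {a@B0, c@B1, c@B2, e@B1, e@B4, f@B5}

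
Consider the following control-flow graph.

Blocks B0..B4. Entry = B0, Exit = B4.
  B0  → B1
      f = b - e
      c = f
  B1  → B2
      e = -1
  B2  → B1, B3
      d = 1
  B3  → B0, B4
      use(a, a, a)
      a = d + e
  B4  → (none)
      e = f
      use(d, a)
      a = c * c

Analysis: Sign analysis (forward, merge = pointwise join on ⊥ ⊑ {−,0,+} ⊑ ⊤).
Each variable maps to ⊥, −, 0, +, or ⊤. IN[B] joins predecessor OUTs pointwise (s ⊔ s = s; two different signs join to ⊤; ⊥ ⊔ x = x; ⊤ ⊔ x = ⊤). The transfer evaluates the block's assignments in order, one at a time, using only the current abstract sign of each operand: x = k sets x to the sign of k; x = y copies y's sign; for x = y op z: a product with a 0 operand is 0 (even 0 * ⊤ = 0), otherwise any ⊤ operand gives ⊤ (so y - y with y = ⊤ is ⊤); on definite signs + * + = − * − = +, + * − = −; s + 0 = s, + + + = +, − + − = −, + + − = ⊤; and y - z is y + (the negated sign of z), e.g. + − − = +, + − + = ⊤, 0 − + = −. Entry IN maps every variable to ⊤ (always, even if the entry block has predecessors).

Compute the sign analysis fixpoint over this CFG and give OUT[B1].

Answer: {a: ⊤, b: ⊤, c: ⊤, d: ⊤, e: -, f: ⊤}

Derivation:
Fixpoint table:
  B0:   IN=(all ⊤)   OUT=(all ⊤)
  B1:   IN=(all ⊤)   OUT={e:-; rest ⊤}
  B2:   IN={e:-; rest ⊤}   OUT={d:+, e:-; rest ⊤}
  B3:   IN={d:+, e:-; rest ⊤}   OUT={d:+, e:-; rest ⊤}
  B4:   IN={d:+, e:-; rest ⊤}   OUT={d:+; rest ⊤}

Merge at B1: IN[B1] = OUT[B0] ⊔ OUT[B2] = {a: ⊤, b: ⊤, c: ⊤, d: ⊤, e: ⊤, f: ⊤}
Applying B1's transfer function to that IN value gives OUT[B1] (row B1 above).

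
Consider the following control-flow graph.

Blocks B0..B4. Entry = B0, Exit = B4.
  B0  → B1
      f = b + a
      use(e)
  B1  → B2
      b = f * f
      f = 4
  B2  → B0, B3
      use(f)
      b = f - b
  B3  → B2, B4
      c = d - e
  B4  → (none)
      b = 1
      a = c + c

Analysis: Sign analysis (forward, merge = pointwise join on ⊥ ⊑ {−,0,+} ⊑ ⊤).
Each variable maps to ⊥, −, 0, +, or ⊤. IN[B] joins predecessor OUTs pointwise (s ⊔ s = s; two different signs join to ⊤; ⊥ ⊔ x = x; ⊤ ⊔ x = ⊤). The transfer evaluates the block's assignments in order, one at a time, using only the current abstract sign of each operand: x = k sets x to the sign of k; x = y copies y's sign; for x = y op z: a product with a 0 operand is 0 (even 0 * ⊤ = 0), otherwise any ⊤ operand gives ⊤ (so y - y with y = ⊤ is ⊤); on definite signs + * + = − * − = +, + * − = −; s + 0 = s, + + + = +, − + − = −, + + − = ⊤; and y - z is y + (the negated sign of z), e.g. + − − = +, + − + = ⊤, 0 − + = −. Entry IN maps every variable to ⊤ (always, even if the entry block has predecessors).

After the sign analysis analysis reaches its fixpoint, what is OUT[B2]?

Answer: {a: ⊤, b: ⊤, c: ⊤, d: ⊤, e: ⊤, f: +}

Working:
Converged values:
  B0:  IN=(all ⊤)  OUT=(all ⊤)
  B1:  IN=(all ⊤)  OUT={f:+; rest ⊤}
  B2:  IN={f:+; rest ⊤}  OUT={f:+; rest ⊤}
  B3:  IN={f:+; rest ⊤}  OUT={f:+; rest ⊤}
  B4:  IN={f:+; rest ⊤}  OUT={b:+, f:+; rest ⊤}

Merge at B2: IN[B2] = OUT[B1] ⊔ OUT[B3] = {a: ⊤, b: ⊤, c: ⊤, d: ⊤, e: ⊤, f: +}
Applying B2's transfer function to that IN value gives OUT[B2] (row B2 above).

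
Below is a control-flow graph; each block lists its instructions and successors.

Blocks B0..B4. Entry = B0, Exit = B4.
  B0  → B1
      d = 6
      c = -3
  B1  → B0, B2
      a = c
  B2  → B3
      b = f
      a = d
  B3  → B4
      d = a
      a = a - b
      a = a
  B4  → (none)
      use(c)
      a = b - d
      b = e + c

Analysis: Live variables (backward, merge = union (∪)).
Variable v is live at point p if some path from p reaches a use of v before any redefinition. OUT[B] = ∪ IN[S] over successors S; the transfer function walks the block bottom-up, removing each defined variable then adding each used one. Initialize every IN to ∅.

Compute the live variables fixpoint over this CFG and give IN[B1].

Converged values:
  B0:   IN={e, f}   OUT={c, d, e, f}
  B1:   IN={c, d, e, f}   OUT={c, d, e, f}
  B2:   IN={c, d, e, f}   OUT={a, b, c, e}
  B3:   IN={a, b, c, e}   OUT={b, c, d, e}
  B4:   IN={b, c, d, e}   OUT={}

Merge at B1: OUT[B1] = IN[B0] ⊔ IN[B2] = {c, d, e, f}
Applying B1's transfer function to that OUT value gives IN[B1] (row B1 above).

Answer: {c, d, e, f}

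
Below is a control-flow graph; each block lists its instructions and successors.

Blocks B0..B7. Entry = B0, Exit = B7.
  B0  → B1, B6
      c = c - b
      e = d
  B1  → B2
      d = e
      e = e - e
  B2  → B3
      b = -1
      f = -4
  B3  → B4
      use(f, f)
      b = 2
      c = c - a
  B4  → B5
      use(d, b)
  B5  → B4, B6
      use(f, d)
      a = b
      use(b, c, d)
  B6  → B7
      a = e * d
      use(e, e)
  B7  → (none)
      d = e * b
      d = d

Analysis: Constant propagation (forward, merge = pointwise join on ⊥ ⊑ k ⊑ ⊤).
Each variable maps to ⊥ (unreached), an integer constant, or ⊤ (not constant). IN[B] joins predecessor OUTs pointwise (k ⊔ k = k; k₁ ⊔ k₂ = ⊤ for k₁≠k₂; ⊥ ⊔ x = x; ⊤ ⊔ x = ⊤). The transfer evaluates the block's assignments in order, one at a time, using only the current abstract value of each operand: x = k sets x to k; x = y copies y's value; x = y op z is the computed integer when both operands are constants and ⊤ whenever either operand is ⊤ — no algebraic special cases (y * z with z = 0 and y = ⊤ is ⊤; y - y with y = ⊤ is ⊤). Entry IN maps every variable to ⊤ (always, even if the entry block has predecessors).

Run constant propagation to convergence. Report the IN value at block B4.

Answer: {a: ⊤, b: 2, c: ⊤, d: ⊤, e: ⊤, f: -4}

Derivation:
Converged values:
  B0: | IN=(all ⊤) | OUT=(all ⊤)
  B1: | IN=(all ⊤) | OUT=(all ⊤)
  B2: | IN=(all ⊤) | OUT={b:-1, f:-4; rest ⊤}
  B3: | IN={b:-1, f:-4; rest ⊤} | OUT={b:2, f:-4; rest ⊤}
  B4: | IN={b:2, f:-4; rest ⊤} | OUT={b:2, f:-4; rest ⊤}
  B5: | IN={b:2, f:-4; rest ⊤} | OUT={a:2, b:2, f:-4; rest ⊤}
  B6: | IN=(all ⊤) | OUT=(all ⊤)
  B7: | IN=(all ⊤) | OUT=(all ⊤)

Merge at B4: IN[B4] = OUT[B3] ⊔ OUT[B5] = {a: ⊤, b: 2, c: ⊤, d: ⊤, e: ⊤, f: -4}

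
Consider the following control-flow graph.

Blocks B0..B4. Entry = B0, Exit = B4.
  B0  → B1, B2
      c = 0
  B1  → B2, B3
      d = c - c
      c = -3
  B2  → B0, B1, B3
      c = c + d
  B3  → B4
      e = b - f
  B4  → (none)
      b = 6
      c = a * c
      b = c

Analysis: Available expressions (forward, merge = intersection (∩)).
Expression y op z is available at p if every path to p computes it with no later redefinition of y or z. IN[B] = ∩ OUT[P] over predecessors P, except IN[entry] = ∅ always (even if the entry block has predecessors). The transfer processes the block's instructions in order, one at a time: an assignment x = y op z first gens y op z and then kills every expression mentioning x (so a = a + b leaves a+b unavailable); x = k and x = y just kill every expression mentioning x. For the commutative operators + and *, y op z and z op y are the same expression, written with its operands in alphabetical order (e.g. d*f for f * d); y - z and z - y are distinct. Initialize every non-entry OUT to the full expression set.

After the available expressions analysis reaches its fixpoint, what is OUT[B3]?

Per-block solution:
  B0:  IN={}  OUT={}
  B1:  IN={}  OUT={}
  B2:  IN={}  OUT={}
  B3:  IN={}  OUT={b-f}
  B4:  IN={b-f}  OUT={}

Merge at B3: IN[B3] = OUT[B1] ∩ OUT[B2] = {}
Applying B3's transfer function to that IN value gives OUT[B3] (row B3 above).

Answer: {b-f}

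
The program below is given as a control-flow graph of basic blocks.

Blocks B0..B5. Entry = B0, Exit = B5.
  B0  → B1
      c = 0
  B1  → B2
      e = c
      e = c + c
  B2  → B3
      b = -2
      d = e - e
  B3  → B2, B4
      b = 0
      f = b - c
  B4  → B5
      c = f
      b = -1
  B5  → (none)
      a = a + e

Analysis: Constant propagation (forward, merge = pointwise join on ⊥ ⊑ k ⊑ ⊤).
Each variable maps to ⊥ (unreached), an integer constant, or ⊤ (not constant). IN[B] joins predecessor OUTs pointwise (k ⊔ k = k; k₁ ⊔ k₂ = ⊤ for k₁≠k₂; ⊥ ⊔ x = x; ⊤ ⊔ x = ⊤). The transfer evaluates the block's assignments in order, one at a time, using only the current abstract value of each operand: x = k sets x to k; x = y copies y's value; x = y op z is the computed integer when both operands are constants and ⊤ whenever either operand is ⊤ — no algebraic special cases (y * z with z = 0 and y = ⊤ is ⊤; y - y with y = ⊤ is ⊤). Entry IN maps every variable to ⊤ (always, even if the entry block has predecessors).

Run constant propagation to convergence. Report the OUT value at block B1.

Answer: {a: ⊤, b: ⊤, c: 0, d: ⊤, e: 0, f: ⊤}

Derivation:
Converged values:
  B0:   IN=(all ⊤)   OUT={c:0; rest ⊤}
  B1:   IN={c:0; rest ⊤}   OUT={c:0, e:0; rest ⊤}
  B2:   IN={c:0, e:0; rest ⊤}   OUT={b:-2, c:0, d:0, e:0; rest ⊤}
  B3:   IN={b:-2, c:0, d:0, e:0; rest ⊤}   OUT={b:0, c:0, d:0, e:0, f:0; rest ⊤}
  B4:   IN={b:0, c:0, d:0, e:0, f:0; rest ⊤}   OUT={b:-1, c:0, d:0, e:0, f:0; rest ⊤}
  B5:   IN={b:-1, c:0, d:0, e:0, f:0; rest ⊤}   OUT={b:-1, c:0, d:0, e:0, f:0; rest ⊤}

Merge at B1: IN[B1] = OUT[B0] = {a: ⊤, b: ⊤, c: 0, d: ⊤, e: ⊤, f: ⊤}
Applying B1's transfer function to that IN value gives OUT[B1] (row B1 above).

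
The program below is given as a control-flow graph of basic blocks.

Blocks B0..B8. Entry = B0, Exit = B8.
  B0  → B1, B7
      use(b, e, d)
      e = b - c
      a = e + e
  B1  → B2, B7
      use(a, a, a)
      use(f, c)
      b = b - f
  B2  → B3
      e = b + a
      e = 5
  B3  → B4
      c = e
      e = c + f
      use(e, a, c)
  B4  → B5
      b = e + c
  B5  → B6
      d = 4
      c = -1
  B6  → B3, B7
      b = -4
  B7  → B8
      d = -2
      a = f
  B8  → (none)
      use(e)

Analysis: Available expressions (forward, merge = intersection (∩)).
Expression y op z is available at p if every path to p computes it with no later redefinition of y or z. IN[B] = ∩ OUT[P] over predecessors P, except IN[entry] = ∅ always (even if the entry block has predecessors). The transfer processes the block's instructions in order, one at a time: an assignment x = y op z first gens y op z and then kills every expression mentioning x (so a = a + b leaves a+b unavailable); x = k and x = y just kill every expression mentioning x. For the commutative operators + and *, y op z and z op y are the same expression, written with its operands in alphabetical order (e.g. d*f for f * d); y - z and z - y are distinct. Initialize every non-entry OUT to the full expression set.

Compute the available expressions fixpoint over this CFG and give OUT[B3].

Answer: {c+f}

Derivation:
Fixpoint table:
  B0:   IN={}   OUT={b-c, e+e}
  B1:   IN={b-c, e+e}   OUT={e+e}
  B2:   IN={e+e}   OUT={a+b}
  B3:   IN={}   OUT={c+f}
  B4:   IN={c+f}   OUT={c+e, c+f}
  B5:   IN={c+e, c+f}   OUT={}
  B6:   IN={}   OUT={}
  B7:   IN={}   OUT={}
  B8:   IN={}   OUT={}

Merge at B3: IN[B3] = OUT[B2] ∩ OUT[B6] = {}
Applying B3's transfer function to that IN value gives OUT[B3] (row B3 above).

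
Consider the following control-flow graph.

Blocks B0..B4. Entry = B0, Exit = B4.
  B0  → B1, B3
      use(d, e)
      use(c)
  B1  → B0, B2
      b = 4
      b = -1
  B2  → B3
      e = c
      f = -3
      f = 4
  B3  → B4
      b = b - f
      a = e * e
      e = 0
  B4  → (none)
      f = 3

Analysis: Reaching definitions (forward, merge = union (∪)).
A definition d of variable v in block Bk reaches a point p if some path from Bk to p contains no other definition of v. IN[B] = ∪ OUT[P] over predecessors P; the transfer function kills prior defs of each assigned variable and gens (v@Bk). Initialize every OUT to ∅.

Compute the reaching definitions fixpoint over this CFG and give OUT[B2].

Fixpoint table:
  B0:  IN={b@B1}  OUT={b@B1}
  B1:  IN={b@B1}  OUT={b@B1}
  B2:  IN={b@B1}  OUT={b@B1, e@B2, f@B2}
  B3:  IN={b@B1, e@B2, f@B2}  OUT={a@B3, b@B3, e@B3, f@B2}
  B4:  IN={a@B3, b@B3, e@B3, f@B2}  OUT={a@B3, b@B3, e@B3, f@B4}

Merge at B2: IN[B2] = OUT[B1] = {b@B1}
Applying B2's transfer function to that IN value gives OUT[B2] (row B2 above).

Answer: {b@B1, e@B2, f@B2}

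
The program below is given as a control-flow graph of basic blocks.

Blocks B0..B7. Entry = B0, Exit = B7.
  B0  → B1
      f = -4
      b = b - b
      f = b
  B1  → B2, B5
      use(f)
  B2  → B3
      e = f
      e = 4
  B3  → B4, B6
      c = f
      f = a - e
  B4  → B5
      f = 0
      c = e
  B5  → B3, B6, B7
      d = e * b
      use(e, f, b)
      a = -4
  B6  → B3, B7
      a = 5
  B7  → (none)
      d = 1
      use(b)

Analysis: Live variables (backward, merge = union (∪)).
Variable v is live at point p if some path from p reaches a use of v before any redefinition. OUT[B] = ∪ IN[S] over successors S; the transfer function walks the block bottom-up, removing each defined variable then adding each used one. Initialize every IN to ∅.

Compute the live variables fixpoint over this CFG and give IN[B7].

Fixpoint table:
  B0: | IN={a, b, e} | OUT={a, b, e, f}
  B1: | IN={a, b, e, f} | OUT={a, b, e, f}
  B2: | IN={a, b, f} | OUT={a, b, e, f}
  B3: | IN={a, b, e, f} | OUT={b, e, f}
  B4: | IN={b, e} | OUT={b, e, f}
  B5: | IN={b, e, f} | OUT={a, b, e, f}
  B6: | IN={b, e, f} | OUT={a, b, e, f}
  B7: | IN={b} | OUT={}

B7 is the boundary node: OUT[B7] = {}
Applying B7's transfer function to that OUT value gives IN[B7] (row B7 above).

Answer: {b}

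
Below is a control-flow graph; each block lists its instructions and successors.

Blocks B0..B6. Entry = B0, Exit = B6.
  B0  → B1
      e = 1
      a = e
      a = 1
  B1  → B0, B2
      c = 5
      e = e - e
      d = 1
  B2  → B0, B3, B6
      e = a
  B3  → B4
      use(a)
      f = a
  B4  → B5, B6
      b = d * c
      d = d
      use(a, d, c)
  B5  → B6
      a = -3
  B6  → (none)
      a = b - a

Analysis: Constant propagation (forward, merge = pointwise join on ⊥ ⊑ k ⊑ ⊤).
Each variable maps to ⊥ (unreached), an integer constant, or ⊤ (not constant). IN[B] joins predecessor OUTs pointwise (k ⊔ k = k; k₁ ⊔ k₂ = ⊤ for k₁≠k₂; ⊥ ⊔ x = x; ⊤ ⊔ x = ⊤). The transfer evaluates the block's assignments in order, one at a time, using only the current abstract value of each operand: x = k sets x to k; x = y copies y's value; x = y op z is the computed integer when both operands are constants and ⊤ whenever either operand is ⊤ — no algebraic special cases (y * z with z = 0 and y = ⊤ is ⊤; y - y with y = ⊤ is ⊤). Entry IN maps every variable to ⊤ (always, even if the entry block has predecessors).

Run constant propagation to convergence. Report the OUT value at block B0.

Answer: {a: 1, b: ⊤, c: ⊤, d: ⊤, e: 1, f: ⊤}

Working:
Converged values:
  B0:  IN=(all ⊤)  OUT={a:1, e:1; rest ⊤}
  B1:  IN={a:1, e:1; rest ⊤}  OUT={a:1, c:5, d:1, e:0; rest ⊤}
  B2:  IN={a:1, c:5, d:1, e:0; rest ⊤}  OUT={a:1, c:5, d:1, e:1; rest ⊤}
  B3:  IN={a:1, c:5, d:1, e:1; rest ⊤}  OUT={a:1, c:5, d:1, e:1, f:1; rest ⊤}
  B4:  IN={a:1, c:5, d:1, e:1, f:1; rest ⊤}  OUT={a:1, b:5, c:5, d:1, e:1, f:1; rest ⊤}
  B5:  IN={a:1, b:5, c:5, d:1, e:1, f:1; rest ⊤}  OUT={a:-3, b:5, c:5, d:1, e:1, f:1; rest ⊤}
  B6:  IN={c:5, d:1, e:1; rest ⊤}  OUT={c:5, d:1, e:1; rest ⊤}

Merge at B0 (entry node, so the boundary value (all ⊤) is joined with the incoming edge(s)): IN[B0] = (all ⊤) ⊔ OUT[B1] ⊔ OUT[B2] = {a: ⊤, b: ⊤, c: ⊤, d: ⊤, e: ⊤, f: ⊤}
Applying B0's transfer function to that IN value gives OUT[B0] (row B0 above).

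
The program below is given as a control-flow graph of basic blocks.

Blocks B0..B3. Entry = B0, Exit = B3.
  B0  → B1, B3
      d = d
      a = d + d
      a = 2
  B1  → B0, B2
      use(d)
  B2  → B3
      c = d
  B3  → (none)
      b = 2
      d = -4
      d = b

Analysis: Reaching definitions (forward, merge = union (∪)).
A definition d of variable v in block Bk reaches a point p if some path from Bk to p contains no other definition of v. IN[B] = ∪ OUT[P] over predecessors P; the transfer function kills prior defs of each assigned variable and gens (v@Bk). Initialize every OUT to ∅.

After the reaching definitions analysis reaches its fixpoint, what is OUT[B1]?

Per-block solution:
  B0:  IN={a@B0, d@B0}  OUT={a@B0, d@B0}
  B1:  IN={a@B0, d@B0}  OUT={a@B0, d@B0}
  B2:  IN={a@B0, d@B0}  OUT={a@B0, c@B2, d@B0}
  B3:  IN={a@B0, c@B2, d@B0}  OUT={a@B0, b@B3, c@B2, d@B3}

Merge at B1: IN[B1] = OUT[B0] = {a@B0, d@B0}
Applying B1's transfer function to that IN value gives OUT[B1] (row B1 above).

Answer: {a@B0, d@B0}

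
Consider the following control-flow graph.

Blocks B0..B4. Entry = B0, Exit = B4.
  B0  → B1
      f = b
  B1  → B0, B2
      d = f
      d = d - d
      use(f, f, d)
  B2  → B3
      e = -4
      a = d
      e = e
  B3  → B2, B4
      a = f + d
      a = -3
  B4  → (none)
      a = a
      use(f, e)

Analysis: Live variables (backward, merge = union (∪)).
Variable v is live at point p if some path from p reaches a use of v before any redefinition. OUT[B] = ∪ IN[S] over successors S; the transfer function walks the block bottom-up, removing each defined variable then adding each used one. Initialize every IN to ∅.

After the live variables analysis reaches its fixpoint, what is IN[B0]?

Fixpoint table:
  B0:   IN={b}   OUT={b, f}
  B1:   IN={b, f}   OUT={b, d, f}
  B2:   IN={d, f}   OUT={d, e, f}
  B3:   IN={d, e, f}   OUT={a, d, e, f}
  B4:   IN={a, e, f}   OUT={}

Merge at B0: OUT[B0] = IN[B1] = {b, f}
Applying B0's transfer function to that OUT value gives IN[B0] (row B0 above).

Answer: {b}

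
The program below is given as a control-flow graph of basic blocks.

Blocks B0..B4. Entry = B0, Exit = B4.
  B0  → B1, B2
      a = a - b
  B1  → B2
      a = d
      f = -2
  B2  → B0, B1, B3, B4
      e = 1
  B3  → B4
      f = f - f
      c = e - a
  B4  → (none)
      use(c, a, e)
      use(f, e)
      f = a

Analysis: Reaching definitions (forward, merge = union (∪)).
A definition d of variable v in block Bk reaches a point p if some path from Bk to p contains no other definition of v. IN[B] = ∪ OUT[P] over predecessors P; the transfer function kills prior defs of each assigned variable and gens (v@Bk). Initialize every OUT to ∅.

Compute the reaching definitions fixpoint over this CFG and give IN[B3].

Converged values:
  B0: | IN={a@B0, a@B1, e@B2, f@B1} | OUT={a@B0, e@B2, f@B1}
  B1: | IN={a@B0, a@B1, e@B2, f@B1} | OUT={a@B1, e@B2, f@B1}
  B2: | IN={a@B0, a@B1, e@B2, f@B1} | OUT={a@B0, a@B1, e@B2, f@B1}
  B3: | IN={a@B0, a@B1, e@B2, f@B1} | OUT={a@B0, a@B1, c@B3, e@B2, f@B3}
  B4: | IN={a@B0, a@B1, c@B3, e@B2, f@B1, f@B3} | OUT={a@B0, a@B1, c@B3, e@B2, f@B4}

Merge at B3: IN[B3] = OUT[B2] = {a@B0, a@B1, e@B2, f@B1}

Answer: {a@B0, a@B1, e@B2, f@B1}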